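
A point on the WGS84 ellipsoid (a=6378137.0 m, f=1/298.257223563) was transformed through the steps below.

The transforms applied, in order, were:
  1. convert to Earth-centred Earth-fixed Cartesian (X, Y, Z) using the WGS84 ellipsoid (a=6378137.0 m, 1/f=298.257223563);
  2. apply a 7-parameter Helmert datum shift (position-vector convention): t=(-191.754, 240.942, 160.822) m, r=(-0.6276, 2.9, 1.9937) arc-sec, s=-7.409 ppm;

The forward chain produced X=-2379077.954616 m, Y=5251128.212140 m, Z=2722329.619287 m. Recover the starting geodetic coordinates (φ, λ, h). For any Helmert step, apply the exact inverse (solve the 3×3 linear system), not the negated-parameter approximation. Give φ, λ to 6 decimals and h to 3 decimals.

start: X=-2379077.9546, Y=5251128.2121, Z=2722329.6193 m
→ Helmert⁻¹: X=-2378891.3444, Y=5250940.8852, Z=2722171.4967
→ geod (Bowring, a=6378137.000): φ=25.42631300°, λ=114.37247400°, h=864.1910 m

φ=25.426313°, λ=114.372474°, h=864.191 m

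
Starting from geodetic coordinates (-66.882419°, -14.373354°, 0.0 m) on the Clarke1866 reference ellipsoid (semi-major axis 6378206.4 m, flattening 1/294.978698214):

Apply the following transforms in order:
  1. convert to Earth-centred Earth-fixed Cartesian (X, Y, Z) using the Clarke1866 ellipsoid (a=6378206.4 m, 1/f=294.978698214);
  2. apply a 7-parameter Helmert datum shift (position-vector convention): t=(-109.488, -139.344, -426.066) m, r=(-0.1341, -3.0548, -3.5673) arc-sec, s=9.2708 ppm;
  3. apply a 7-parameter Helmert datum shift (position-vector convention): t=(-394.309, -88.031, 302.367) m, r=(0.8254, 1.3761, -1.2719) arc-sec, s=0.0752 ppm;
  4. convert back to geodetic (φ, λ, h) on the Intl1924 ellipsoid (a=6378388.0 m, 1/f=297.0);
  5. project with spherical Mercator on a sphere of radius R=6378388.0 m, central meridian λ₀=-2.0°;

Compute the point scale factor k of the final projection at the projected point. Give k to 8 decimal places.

start: φ=-66.882419°, λ=-14.373354°, h=0.000 m
→ ECEF (a=6378206.400, f=1/294.978698214): X=2432796.4942, Y=-623430.1338, Z=-5843088.6291
→ Helmert 7p (PV): X=2432785.3155, Y=-623621.1314, Z=-5843532.4296
→ Helmert 7p (PV): X=2432348.3587, Y=-623700.8269, Z=-5843249.2280
→ geod (Bowring, a=6378388.000): φ=-66.88505884°, λ=-14.38187555°, h=-301.8271 m
→ into merc (λ₀=-2.0°): φ=-66.88505884°, λ−λ₀=-12.38187555°
scale k = 2.54727119

2.54727119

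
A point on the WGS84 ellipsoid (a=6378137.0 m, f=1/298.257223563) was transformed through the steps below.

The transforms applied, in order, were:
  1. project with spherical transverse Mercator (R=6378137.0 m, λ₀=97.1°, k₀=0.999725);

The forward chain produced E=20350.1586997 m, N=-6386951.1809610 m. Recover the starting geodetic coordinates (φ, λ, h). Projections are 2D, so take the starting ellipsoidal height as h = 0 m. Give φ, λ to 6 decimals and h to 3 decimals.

start: E=20350.1587, N=-6386951.1810 m
→ tm⁻¹: φ=-57.39028500°, λ=97.43931100°

φ=-57.390285°, λ=97.439311°, h=0.000 m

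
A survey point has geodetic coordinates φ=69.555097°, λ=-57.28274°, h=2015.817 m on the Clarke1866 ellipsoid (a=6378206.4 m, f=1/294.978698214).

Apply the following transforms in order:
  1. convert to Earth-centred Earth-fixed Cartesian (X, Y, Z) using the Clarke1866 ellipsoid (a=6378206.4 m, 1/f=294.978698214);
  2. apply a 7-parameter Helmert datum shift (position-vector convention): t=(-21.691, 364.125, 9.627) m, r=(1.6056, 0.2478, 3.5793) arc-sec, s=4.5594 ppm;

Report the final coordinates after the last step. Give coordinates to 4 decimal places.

X=1208190.9059 m, Y=-1880337.3879 m, Z=5955607.9774 m

start: φ=69.555097°, λ=-57.282740°, h=2015.817 m
→ ECEF (a=6378206.400, f=1/294.978698214): X=1208167.2982, Y=-1880667.5440, Z=5955587.2874
→ Helmert 7p (PV): X=1208190.9059, Y=-1880337.3879, Z=5955607.9774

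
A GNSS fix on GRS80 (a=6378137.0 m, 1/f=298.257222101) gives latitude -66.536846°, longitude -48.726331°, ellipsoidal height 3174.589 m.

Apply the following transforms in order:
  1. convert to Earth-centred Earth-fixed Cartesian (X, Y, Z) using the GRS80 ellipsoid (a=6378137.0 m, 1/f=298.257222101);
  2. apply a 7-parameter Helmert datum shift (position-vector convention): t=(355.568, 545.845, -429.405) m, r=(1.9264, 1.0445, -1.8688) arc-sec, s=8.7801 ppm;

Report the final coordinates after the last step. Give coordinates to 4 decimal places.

start: φ=-66.536846°, λ=-48.726331°, h=3174.589 m
→ ECEF (a=6378137.000, f=1/298.257222101): X=1680778.7867, Y=-1914964.5037, Z=-5830952.1440
→ Helmert 7p (PV): X=1681102.2345, Y=-1914396.2422, Z=-5831459.1416

X=1681102.2345 m, Y=-1914396.2422 m, Z=-5831459.1416 m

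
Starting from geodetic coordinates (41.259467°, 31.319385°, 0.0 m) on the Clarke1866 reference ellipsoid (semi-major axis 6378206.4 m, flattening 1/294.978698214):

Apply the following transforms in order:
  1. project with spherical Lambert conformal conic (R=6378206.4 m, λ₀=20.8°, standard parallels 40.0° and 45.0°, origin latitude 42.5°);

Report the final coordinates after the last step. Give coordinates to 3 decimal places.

start: φ=41.259467°, λ=31.319385°, h=0.000 m
→ lcc (R=6378206.4, λ₀=20.8°): E=877412.8945, N=-83473.6739

E=877412.894 m, N=-83473.674 m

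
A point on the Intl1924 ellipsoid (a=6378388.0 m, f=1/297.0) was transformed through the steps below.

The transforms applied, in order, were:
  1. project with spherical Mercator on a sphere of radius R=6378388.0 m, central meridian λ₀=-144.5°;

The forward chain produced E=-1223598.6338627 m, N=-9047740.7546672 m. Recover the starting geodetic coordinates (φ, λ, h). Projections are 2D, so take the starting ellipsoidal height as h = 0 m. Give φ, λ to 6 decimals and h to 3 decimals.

φ=-62.783600°, λ=-155.491341°, h=0.000 m

start: E=-1223598.6339, N=-9047740.7547 m
→ merc⁻¹: φ=-62.78360000°, λ=-155.49134100°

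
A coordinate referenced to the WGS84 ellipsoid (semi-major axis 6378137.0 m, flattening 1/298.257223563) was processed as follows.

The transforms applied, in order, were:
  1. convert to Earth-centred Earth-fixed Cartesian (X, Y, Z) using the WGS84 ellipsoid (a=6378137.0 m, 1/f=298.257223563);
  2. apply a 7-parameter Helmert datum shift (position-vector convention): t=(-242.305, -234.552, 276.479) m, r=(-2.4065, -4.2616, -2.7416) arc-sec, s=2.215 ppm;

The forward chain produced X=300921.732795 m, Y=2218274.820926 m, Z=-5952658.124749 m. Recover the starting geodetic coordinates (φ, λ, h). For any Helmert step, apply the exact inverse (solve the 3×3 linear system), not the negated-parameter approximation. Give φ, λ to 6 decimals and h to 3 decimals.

φ=-69.515036°, λ=82.273438°, h=619.875 m

start: X=300921.7328, Y=2218274.8209, Z=-5952658.1247 m
→ Helmert⁻¹: X=301010.8903, Y=2218577.9126, Z=-5952901.7529
→ geod (Bowring, a=6378137.000): φ=-69.51503600°, λ=82.27343800°, h=619.8750 m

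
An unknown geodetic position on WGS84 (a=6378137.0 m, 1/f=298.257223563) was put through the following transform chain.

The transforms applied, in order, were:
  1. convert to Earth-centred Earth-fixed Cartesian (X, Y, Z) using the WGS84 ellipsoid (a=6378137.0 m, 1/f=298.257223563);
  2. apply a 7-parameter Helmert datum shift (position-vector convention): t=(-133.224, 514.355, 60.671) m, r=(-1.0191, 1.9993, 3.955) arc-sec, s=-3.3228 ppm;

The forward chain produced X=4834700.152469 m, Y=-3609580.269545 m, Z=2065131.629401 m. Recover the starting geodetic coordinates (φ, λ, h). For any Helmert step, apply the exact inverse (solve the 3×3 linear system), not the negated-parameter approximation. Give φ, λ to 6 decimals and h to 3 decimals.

start: X=4834700.1525, Y=-3609580.2695, Z=2065131.6294 m
→ Helmert⁻¹: X=4834760.2013, Y=-3610209.5269, Z=2065106.8459
→ geod (Bowring, a=6378137.000): φ=19.01159800°, λ=-36.74941300°, h=1668.5970 m

φ=19.011598°, λ=-36.749413°, h=1668.597 m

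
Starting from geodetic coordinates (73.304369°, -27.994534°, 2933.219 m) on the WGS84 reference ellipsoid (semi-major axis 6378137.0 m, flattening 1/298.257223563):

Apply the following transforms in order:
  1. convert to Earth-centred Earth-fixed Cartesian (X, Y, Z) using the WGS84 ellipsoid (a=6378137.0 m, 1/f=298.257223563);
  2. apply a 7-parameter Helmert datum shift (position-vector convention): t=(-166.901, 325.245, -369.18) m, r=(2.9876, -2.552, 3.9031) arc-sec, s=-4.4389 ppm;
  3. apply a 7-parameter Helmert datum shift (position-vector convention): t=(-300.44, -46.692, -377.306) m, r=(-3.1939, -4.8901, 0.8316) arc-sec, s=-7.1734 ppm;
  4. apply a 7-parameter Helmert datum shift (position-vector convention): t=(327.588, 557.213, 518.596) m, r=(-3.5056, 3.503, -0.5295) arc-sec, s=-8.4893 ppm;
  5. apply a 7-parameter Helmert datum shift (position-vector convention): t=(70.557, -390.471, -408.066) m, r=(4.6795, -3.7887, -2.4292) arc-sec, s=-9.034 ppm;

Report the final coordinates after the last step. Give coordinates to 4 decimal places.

start: φ=73.304369°, λ=-27.994534°, h=2933.219 m
→ ECEF (a=6378137.000, f=1/298.257223563): X=1623694.6802, Y=-863135.0932, Z=6089896.5010
→ Helmert 7p (PV): X=1623461.5580, Y=-862863.4996, Z=6089507.8757
→ Helmert 7p (PV): X=1623008.5828, Y=-862803.1646, Z=6089138.7367
→ Helmert 7p (PV): X=1623423.5889, Y=-862139.3055, Z=6089592.7405
→ Helmert 7p (PV): X=1623357.4730, Y=-862679.2594, Z=6089139.9211

X=1623357.4730 m, Y=-862679.2594 m, Z=6089139.9211 m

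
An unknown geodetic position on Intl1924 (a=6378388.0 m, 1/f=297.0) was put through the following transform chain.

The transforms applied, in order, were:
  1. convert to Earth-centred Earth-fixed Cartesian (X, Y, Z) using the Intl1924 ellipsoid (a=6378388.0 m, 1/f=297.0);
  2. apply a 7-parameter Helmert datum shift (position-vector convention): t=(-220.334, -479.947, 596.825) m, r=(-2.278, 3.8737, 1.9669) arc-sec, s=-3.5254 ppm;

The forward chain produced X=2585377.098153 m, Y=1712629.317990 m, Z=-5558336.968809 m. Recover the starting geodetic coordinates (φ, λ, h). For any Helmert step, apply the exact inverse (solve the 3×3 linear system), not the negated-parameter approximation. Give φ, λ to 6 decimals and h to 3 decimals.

start: X=2585377.0982, Y=1712629.3180, Z=-5558336.9688 m
→ Helmert⁻¹: X=2585727.2809, Y=1713152.0401, Z=-5558885.9107
→ geod (Bowring, a=6378388.000): φ=-61.00336800°, λ=33.52613200°, h=3704.9670 m

φ=-61.003368°, λ=33.526132°, h=3704.967 m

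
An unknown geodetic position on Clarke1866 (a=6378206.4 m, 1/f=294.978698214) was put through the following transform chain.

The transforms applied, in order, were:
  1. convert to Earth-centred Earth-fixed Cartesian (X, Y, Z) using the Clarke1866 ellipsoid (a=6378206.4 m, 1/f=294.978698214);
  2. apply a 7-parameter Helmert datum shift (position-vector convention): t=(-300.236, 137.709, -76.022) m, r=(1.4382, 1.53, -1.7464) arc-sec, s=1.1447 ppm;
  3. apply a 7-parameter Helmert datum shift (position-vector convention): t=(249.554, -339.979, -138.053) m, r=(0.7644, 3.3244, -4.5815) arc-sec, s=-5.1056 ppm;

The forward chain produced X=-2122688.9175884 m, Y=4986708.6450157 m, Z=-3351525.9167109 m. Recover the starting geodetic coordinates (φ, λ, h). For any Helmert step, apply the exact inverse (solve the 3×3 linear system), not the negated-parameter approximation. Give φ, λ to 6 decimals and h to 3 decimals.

start: X=-2122688.9176, Y=4986708.6450, Z=-3351525.9167 m
→ Helmert⁻¹: X=-2123006.0648, Y=4987014.5101, Z=-3351457.6729
→ Helmert⁻¹: X=-2122720.7617, Y=4986829.7519, Z=-3351428.3313
→ geod (Bowring, a=6378206.400): φ=-31.90554900°, λ=113.05777500°, h=118.5360 m

φ=-31.905549°, λ=113.057775°, h=118.536 m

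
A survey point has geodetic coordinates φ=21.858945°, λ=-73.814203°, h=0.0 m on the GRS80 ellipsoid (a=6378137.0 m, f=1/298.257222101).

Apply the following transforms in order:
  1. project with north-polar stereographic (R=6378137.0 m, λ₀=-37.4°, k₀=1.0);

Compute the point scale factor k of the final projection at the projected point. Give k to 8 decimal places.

start: φ=21.858945°, λ=-73.814203°, h=0.000 m
→ into stereo (λ₀=-37.4°): φ=21.85894500°, λ−λ₀=-36.41420300°
scale k = 1.45738301

1.45738301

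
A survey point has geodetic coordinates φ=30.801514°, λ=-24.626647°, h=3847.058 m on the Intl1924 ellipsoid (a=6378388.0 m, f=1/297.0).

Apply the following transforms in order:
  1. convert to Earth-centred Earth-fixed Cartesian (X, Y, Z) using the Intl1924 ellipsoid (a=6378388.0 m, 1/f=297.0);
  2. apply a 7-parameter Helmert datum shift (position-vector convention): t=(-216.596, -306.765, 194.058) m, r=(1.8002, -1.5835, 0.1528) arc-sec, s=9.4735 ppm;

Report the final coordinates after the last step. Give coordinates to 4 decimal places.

start: φ=30.801514°, λ=-24.626647°, h=3847.058 m
→ ECEF (a=6378388.000, f=1/297.0): X=4987763.7111, Y=-2286383.0561, Z=3249028.6679
→ Helmert 7p (PV): X=4987571.1173, Y=-2286736.1428, Z=3249271.8422

X=4987571.1173 m, Y=-2286736.1428 m, Z=3249271.8422 m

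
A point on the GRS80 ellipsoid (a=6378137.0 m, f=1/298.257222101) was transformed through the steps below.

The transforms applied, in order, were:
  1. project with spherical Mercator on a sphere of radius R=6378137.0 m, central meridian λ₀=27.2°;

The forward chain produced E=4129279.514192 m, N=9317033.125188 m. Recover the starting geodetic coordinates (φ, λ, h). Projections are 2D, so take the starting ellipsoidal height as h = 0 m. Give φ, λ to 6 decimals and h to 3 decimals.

φ=63.870809°, λ=64.293949°, h=0.000 m

start: E=4129279.5142, N=9317033.1252 m
→ merc⁻¹: φ=63.87080900°, λ=64.29394900°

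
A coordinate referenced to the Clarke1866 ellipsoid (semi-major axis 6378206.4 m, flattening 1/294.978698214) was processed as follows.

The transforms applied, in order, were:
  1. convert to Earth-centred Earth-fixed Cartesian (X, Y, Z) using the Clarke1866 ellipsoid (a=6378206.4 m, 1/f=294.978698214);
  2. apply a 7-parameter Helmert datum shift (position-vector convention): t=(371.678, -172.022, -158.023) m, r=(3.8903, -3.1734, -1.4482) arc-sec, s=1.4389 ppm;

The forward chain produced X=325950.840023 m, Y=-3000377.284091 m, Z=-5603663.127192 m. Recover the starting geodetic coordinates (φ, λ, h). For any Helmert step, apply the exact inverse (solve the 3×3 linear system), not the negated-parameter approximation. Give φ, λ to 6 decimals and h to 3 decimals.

start: X=325950.8400, Y=-3000377.2841, Z=-5603663.1272 m
→ Helmert⁻¹: X=325513.5495, Y=-3000304.3446, Z=-5603445.4615
→ geod (Bowring, a=6378206.400): φ=-61.85600200°, λ=-83.80799900°, h=3036.3170 m

φ=-61.856002°, λ=-83.807999°, h=3036.317 m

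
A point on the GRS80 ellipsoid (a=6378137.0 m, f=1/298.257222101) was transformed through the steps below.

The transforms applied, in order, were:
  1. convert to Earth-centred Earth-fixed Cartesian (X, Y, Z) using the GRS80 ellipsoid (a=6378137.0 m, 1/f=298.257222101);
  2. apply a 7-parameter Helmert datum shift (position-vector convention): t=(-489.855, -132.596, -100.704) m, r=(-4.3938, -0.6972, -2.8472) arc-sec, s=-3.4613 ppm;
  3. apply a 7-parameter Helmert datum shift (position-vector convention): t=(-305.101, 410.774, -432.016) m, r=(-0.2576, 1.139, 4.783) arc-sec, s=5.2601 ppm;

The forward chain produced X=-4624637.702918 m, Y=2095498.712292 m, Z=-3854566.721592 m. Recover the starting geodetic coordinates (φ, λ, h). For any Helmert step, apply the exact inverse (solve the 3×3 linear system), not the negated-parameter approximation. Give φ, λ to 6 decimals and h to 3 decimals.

start: X=-4624637.7029, Y=2095498.7123, Z=-3854566.7216 m
→ Helmert⁻¹: X=-4624238.4104, Y=2095188.9611, Z=-3854137.3511
→ Helmert⁻¹: X=-4623806.5099, Y=2095347.0811, Z=-3853989.7235
→ geod (Bowring, a=6378137.000): φ=-37.39096600°, λ=155.62163200°, h=3348.1970 m

φ=-37.390966°, λ=155.621632°, h=3348.197 m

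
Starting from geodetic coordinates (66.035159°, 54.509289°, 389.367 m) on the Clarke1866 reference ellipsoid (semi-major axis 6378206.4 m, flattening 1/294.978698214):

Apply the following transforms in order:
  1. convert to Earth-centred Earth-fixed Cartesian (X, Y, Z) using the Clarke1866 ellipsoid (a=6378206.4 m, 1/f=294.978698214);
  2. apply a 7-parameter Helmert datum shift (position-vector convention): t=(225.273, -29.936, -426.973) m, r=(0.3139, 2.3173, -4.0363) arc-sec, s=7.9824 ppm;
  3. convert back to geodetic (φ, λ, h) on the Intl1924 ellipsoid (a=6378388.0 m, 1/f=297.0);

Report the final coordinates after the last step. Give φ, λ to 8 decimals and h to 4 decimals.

start: φ=66.035159°, λ=54.509289°, h=389.367 m
→ ECEF (a=6378206.400, f=1/294.978698214): X=1508430.6256, Y=2115467.1175, Z=5805706.9550
→ Helmert 7p (PV): X=1508774.5617, Y=2115415.7146, Z=5805312.5982
→ geod (Bowring, a=6378388.000): φ=66.03145126°, λ=54.50245589°, h=-210.7685 m

φ=66.03145126°, λ=54.50245589°, h=-210.7685 m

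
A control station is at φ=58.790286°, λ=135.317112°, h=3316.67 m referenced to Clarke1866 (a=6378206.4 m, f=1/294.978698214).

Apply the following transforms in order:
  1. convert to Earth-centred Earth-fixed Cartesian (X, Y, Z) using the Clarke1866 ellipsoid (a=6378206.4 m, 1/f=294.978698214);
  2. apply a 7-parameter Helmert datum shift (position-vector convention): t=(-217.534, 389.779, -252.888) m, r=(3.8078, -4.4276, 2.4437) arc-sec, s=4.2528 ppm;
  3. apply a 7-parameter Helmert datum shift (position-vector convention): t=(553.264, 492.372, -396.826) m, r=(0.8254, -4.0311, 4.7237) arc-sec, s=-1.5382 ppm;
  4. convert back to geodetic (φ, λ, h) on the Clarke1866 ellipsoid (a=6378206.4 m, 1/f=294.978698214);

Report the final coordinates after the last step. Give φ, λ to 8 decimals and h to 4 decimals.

φ=58.78357250°, λ=135.30839178°, h=2975.8027 m

start: φ=58.790286°, λ=135.317112°, h=3316.670 m
→ ECEF (a=6378206.400, f=1/294.978698214): X=-2356953.3194, Y=2331006.8428, Z=5434505.7890
→ Helmert 7p (PV): X=-2357325.1490, Y=2331278.2858, Z=5434268.4515
→ Helmert 7p (PV): X=-2356927.8513, Y=2331691.3405, Z=5433826.5255
→ geod (Bowring, a=6378206.400): φ=58.78357250°, λ=135.30839178°, h=2975.8027 m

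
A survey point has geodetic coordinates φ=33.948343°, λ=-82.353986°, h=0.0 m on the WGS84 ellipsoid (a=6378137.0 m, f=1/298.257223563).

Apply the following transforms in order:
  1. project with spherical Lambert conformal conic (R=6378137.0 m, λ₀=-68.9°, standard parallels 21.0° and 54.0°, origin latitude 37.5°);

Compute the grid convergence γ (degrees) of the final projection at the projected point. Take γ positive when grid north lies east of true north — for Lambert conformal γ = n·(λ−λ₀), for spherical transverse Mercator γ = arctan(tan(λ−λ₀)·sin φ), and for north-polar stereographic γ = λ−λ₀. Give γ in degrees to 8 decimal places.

start: φ=33.948343°, λ=-82.353986°, h=0.000 m
→ into lcc (λ₀=-68.9°): φ=33.94834300°, λ−λ₀=-13.45398600°
convergence γ = -8.30884196°

-8.30884196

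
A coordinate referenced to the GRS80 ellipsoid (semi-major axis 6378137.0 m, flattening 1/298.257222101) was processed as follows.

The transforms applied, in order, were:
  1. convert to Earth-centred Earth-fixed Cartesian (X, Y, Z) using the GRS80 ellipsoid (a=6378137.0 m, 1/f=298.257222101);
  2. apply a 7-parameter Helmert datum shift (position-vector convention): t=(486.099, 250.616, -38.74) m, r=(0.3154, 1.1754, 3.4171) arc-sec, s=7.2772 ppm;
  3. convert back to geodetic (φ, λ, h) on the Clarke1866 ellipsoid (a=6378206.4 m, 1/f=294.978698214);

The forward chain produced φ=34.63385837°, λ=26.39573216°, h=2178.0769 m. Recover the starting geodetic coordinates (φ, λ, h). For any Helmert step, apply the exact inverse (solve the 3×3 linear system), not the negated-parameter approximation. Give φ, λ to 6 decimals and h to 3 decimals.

φ=34.635199°, λ=26.394845°, h=1696.598 m

start: φ=34.633858°, λ=26.395732°, h=2178.077 m
→ ECEF (a=6378206.400, f=1/294.978698214): X=4707614.7645, Y=2336443.2112, Z=3605570.6482
→ Helmert⁻¹: X=4707112.5657, Y=2336103.1270, Z=3605606.4010
→ geod (Bowring, a=6378137.000): φ=34.63519900°, λ=26.39484500°, h=1696.5980 m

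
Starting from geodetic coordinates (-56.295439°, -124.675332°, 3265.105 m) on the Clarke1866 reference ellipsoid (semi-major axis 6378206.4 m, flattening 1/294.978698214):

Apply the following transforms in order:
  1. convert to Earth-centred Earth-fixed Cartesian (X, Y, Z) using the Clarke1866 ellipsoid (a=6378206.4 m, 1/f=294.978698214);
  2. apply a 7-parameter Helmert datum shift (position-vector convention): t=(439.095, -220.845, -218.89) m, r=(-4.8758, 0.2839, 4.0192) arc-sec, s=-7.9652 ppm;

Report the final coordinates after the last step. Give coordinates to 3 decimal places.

X=-2018876.737 m, Y=-2919403.571 m, Z=-5285386.914 m

start: φ=-56.295439°, λ=-124.675332°, h=3265.105 m
→ ECEF (a=6378206.400, f=1/294.978698214): X=-2019381.5214, Y=-2919041.6923, Z=-5285281.9026
→ Helmert 7p (PV): X=-2018876.7372, Y=-2919403.5706, Z=-5285386.9135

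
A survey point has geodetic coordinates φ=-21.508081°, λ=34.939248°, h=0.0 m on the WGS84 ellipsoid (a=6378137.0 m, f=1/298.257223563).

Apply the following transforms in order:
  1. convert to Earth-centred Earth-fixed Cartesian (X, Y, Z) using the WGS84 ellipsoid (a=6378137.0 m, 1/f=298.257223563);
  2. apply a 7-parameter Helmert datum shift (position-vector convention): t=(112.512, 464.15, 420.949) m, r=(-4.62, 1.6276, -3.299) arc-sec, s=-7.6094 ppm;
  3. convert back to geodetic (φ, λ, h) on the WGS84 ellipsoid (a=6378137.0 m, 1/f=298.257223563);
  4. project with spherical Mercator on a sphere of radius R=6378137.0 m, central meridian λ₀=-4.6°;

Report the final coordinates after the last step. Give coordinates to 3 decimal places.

E=4401691.932 m, N=-2452133.959 m

start: φ=-21.508081°, λ=34.939248°, h=0.000 m
→ ECEF (a=6378137.000, f=1/298.257223563): X=4866645.3311, Y=3399977.2319, Z=-2323823.4240
→ Helmert 7p (PV): X=4866756.8529, Y=3400285.6240, Z=-2323499.3471
→ geod (Bowring, a=6378137.000): φ=-21.50447044°, λ=34.94107139°, h=130.5732 m
→ merc (R=6378137.0, λ₀=-4.6°): E=4401691.9325, N=-2452133.9593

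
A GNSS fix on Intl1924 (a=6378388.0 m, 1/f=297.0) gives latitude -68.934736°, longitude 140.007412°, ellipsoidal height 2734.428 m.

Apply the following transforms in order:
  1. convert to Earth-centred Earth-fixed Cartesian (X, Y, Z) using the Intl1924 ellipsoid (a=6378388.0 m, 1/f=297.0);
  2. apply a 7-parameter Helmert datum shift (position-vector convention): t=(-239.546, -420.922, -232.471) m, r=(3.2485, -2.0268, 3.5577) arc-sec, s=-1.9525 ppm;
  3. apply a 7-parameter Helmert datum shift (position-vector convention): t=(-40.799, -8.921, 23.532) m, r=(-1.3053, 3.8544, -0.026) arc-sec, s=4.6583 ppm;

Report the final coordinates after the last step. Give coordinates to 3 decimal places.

X=-1762697.219 m, Y=1477985.403 m, Z=-5932245.149 m

start: φ=-68.934736°, λ=140.007412°, h=2734.428 m
→ ECEF (a=6378388.000, f=1/297.0): X=-1762334.2258, Y=1478385.5391, Z=-5932049.7070
→ Helmert 7p (PV): X=-1762537.5408, Y=1478024.7582, Z=-5932264.6294
→ Helmert 7p (PV): X=-1762697.2187, Y=1477985.4033, Z=-5932245.1490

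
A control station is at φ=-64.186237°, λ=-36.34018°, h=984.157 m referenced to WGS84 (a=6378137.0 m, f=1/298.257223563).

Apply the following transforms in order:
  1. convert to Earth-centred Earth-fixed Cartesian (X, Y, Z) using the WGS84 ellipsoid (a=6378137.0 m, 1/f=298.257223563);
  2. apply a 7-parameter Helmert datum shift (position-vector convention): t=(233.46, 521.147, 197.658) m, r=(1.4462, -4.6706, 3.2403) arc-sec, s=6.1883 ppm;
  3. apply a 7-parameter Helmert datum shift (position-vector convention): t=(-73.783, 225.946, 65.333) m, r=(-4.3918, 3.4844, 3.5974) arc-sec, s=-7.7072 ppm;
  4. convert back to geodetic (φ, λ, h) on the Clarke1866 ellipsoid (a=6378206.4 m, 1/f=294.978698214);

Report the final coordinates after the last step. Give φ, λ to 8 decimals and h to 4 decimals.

φ=-64.18867469°, λ=-36.32490616°, h=724.0978 m

start: φ=-64.186237°, λ=-36.340180°, h=984.157 m
→ ECEF (a=6378137.000, f=1/298.257223563): X=2243623.9693, Y=-1650529.2950, Z=-5719671.7755
→ Helmert 7p (PV): X=2244026.7579, Y=-1649943.0127, Z=-5719470.2808
→ Helmert 7p (PV): X=2243867.8383, Y=-1649786.9915, Z=-5719363.6440
→ geod (Bowring, a=6378206.400): φ=-64.18867469°, λ=-36.32490616°, h=724.0978 m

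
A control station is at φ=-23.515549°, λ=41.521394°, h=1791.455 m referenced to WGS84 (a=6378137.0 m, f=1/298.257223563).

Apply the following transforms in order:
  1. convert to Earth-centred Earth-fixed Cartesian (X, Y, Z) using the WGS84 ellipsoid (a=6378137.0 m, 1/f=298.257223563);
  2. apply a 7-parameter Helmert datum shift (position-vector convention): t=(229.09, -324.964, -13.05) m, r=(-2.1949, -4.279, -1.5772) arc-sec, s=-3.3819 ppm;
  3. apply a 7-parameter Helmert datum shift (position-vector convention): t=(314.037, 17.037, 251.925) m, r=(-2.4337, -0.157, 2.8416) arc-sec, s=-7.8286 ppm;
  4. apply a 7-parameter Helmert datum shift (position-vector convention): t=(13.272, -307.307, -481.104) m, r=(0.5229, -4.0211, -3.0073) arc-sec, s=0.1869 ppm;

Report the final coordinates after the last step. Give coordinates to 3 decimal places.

start: φ=-23.515549°, λ=41.521394°, h=1791.455 m
→ ECEF (a=6378137.000, f=1/298.257223563): X=4382343.6257, Y=3880088.2696, Z=-2529890.0280
→ Helmert 7p (PV): X=4382640.0468, Y=3879689.7532, Z=-2529844.8985
→ Helmert 7p (PV): X=4382868.2514, Y=3879706.9453, Z=-2529615.6083
→ Helmert 7p (PV): X=4382988.2224, Y=3879342.8749, Z=-2530001.9063

X=4382988.222 m, Y=3879342.875 m, Z=-2530001.906 m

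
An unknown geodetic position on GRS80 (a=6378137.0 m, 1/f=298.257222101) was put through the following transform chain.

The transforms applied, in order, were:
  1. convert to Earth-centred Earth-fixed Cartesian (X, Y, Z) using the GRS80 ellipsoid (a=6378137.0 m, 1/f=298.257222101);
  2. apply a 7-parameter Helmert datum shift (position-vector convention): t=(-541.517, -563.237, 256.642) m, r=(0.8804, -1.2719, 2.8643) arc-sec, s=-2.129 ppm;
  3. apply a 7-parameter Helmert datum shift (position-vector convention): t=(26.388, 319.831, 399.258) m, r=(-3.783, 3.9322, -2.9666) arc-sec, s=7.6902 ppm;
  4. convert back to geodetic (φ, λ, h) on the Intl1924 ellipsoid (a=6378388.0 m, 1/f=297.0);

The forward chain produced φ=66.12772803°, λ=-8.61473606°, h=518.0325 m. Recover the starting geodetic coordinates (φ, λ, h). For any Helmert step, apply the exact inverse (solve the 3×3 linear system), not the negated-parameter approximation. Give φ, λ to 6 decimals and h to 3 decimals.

start: φ=66.127728°, λ=-8.614736°, h=518.032 m
→ ECEF (a=6378388.000, f=1/297.0): X=2559616.4306, Y=-387778.9878, Z=5810332.0786
→ Helmert⁻¹: X=2559465.1822, Y=-388165.5799, Z=5809929.8155
→ Helmert⁻¹: X=2560042.5913, Y=-387613.9207, Z=5809671.4107
→ geod (Bowring, a=6378137.000): φ=66.12147000°, λ=-8.60971200°, h=249.0800 m

φ=66.121470°, λ=-8.609712°, h=249.080 m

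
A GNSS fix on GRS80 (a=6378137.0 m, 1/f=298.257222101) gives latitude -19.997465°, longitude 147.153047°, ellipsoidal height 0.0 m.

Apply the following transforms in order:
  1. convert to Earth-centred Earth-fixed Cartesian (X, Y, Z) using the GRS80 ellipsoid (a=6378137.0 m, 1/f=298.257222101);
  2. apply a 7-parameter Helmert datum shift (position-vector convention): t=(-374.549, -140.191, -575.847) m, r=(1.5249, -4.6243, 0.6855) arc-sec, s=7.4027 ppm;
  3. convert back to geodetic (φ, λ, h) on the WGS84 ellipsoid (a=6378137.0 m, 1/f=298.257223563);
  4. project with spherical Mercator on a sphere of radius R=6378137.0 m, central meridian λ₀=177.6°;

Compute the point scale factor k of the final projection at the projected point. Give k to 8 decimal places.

start: φ=-19.997465°, λ=147.153047°, h=0.000 m
→ ECEF (a=6378137.000, f=1/298.257222101): X=-5037317.0845, Y=3252174.8828, Z=-2167433.0747
→ Helmert 7p (PV): X=-5037691.1390, Y=3252058.0493, Z=-2168113.8569
→ geod (Bowring, a=6378137.000): φ=-20.00246839°, λ=147.15592355°, h=468.5995 m
→ into merc (λ₀=177.6°): φ=-20.00246839°, λ−λ₀=-30.44407645°
scale k = 1.06419446

1.06419446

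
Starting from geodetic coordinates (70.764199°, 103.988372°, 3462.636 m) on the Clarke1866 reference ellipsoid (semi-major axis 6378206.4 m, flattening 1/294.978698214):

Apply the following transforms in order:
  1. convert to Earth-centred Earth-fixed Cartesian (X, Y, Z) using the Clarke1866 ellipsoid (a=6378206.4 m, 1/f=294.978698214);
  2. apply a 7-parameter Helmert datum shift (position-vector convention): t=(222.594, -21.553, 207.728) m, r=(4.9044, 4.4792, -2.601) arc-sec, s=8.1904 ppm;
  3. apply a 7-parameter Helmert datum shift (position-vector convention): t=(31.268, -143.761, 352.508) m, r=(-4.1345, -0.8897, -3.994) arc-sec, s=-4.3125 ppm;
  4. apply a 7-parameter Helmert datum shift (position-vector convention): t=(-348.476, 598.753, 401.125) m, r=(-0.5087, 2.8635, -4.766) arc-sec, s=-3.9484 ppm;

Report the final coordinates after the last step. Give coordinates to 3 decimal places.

X=-509556.265 m, Y=2046767.342 m, Z=6003730.474 m

start: φ=70.764199°, λ=103.988372°, h=3462.636 m
→ ECEF (a=6378206.400, f=1/294.978698214): X=-509762.1913, Y=2046313.5812, Z=6002751.0013
→ Helmert 7p (PV): X=-509387.6128, Y=2046172.4867, Z=6003067.6202
→ Helmert 7p (PV): X=-509340.4207, Y=2046150.0938, Z=6003351.0282
→ Helmert 7p (PV): X=-509556.2649, Y=2046767.3423, Z=6003730.4742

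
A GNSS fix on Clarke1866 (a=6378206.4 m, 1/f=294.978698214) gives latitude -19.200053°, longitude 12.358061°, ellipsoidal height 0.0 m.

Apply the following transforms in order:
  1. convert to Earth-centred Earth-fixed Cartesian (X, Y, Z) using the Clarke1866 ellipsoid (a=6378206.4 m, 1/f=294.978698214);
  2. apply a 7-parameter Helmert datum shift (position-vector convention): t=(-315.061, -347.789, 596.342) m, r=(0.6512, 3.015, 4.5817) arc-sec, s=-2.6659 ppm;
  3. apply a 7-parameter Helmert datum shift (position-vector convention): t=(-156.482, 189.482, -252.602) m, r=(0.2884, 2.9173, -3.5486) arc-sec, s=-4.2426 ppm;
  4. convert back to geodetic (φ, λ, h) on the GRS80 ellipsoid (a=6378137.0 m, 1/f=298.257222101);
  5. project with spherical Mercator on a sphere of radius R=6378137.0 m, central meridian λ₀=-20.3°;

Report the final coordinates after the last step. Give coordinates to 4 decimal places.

start: φ=-19.200053°, λ=12.358061°, h=0.000 m
→ ECEF (a=6378206.400, f=1/294.978698214): X=5886012.7061, Y=1289607.8748, Z=-2084150.0852
→ Helmert 7p (PV): X=5885622.8438, Y=1289393.9716, Z=-2083630.1520
→ Helmert 7p (PV): X=5885434.1046, Y=1289479.6402, Z=-2083955.3540
→ geod (Bowring, a=6378137.000): φ=-19.19882077°, λ=12.35804739°, h=-579.9680 m
→ merc (R=6378137.0, λ₀=-20.3°): E=3635477.2062, N=-2178357.8811

E=3635477.2062 m, N=-2178357.8811 m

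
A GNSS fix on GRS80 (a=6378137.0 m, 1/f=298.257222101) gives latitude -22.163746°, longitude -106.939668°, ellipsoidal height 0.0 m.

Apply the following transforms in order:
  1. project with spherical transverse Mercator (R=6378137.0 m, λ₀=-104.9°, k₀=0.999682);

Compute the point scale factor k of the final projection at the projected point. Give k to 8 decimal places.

1.00022550

start: φ=-22.163746°, λ=-106.939668°, h=0.000 m
→ into tm (λ₀=-104.9°): φ=-22.16374600°, λ−λ₀=-2.03966800°
scale k = 1.00022550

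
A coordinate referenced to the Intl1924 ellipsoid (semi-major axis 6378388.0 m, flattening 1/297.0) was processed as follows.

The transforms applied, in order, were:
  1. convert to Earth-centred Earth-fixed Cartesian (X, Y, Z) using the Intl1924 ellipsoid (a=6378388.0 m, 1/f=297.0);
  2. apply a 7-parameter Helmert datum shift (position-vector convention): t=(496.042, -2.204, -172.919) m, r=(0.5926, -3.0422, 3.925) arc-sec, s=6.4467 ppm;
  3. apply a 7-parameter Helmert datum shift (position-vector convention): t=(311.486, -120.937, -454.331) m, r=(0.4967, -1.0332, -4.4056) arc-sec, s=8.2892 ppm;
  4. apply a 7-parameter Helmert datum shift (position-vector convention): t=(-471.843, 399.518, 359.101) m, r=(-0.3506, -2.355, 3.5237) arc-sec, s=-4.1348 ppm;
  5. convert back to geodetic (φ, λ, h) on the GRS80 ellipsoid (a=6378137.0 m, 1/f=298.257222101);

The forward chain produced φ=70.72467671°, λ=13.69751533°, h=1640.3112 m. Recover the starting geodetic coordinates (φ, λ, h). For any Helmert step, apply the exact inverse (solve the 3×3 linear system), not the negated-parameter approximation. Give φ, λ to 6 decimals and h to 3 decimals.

φ=70.727520°, λ=13.690907°, h=1526.703 m

start: φ=70.724677°, λ=13.697515°, h=1640.311 m
→ ECEF (a=6378137.000, f=1/298.257222101): X=2052246.6879, Y=500189.5307, Z=5999759.3938
→ Helmert⁻¹: X=2052804.0532, Y=499746.8129, Z=5999402.5110
→ Helmert⁻¹: X=2052494.9296, Y=499921.8935, Z=5999795.6235
→ Helmert⁻¹: X=2052083.6641, Y=499899.0634, Z=5999898.1603
→ geod (Bowring, a=6378388.000): φ=70.72752000°, λ=13.69090700°, h=1526.7030 m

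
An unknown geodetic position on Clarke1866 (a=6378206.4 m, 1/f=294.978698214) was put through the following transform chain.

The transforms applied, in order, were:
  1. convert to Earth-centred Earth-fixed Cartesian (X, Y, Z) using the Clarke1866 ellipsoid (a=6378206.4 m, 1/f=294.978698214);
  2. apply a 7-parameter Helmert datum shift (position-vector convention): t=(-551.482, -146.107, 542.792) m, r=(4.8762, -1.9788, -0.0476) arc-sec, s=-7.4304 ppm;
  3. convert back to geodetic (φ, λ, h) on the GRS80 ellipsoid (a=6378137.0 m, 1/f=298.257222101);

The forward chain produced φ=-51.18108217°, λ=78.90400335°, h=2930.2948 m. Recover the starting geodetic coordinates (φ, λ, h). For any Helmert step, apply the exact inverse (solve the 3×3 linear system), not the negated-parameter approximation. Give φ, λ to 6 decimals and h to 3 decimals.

start: φ=-51.181082°, λ=78.904003°, h=2930.295 m
→ ECEF (a=6378137.000, f=1/298.257222101): X=771390.1131, Y=3933262.9510, Z=-4948480.8492
→ Helmert⁻¹: X=771898.9435, Y=3933321.4626, Z=-4949160.8055
→ geod (Bowring, a=6378206.400): φ=-51.18591300°, λ=78.89702700°, h=3632.3230 m

φ=-51.185913°, λ=78.897027°, h=3632.323 m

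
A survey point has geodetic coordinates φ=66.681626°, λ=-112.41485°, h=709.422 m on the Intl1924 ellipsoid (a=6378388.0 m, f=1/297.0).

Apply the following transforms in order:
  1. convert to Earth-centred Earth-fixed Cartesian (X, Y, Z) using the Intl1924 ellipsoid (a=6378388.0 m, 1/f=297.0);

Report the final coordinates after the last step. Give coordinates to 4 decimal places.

start: φ=66.681626°, λ=-112.414850°, h=709.422 m
→ ECEF (a=6378388.000, f=1/297.0): X=-965587.3127, Y=-2340968.1073, Z=5835234.6312

X=-965587.3127 m, Y=-2340968.1073 m, Z=5835234.6312 m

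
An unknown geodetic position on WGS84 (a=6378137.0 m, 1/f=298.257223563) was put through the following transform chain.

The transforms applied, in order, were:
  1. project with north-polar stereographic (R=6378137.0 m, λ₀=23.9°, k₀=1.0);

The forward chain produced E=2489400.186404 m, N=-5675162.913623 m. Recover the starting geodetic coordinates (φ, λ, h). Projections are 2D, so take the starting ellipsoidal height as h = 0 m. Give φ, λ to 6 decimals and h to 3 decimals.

φ=38.177979°, λ=47.584574°, h=0.000 m

start: E=2489400.1864, N=-5675162.9136 m
→ stereo⁻¹: φ=38.17797900°, λ=47.58457400°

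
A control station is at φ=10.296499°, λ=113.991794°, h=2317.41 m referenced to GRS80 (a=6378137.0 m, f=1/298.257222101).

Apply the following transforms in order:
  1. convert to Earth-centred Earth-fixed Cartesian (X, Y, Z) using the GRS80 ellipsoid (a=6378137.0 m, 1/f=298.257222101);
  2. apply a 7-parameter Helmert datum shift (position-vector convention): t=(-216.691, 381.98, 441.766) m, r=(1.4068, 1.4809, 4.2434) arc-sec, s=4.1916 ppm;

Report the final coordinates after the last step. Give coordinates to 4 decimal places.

start: φ=10.296499°, λ=113.991794°, h=2317.410 m
→ ECEF (a=6378137.000, f=1/298.257222101): X=-2552823.4901, Y=5735946.2021, Z=1132945.0375
→ Helmert 7p (PV): X=-2553160.7511, Y=5736291.9793, Z=1133449.0021

X=-2553160.7511 m, Y=5736291.9793 m, Z=1133449.0021 m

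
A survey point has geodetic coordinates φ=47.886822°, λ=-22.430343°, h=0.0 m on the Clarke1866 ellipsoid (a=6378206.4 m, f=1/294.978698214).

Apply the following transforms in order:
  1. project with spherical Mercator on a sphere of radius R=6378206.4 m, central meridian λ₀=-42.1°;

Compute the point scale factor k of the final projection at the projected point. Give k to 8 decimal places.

1.49120801

start: φ=47.886822°, λ=-22.430343°, h=0.000 m
→ into merc (λ₀=-42.1°): φ=47.88682200°, λ−λ₀=19.66965700°
scale k = 1.49120801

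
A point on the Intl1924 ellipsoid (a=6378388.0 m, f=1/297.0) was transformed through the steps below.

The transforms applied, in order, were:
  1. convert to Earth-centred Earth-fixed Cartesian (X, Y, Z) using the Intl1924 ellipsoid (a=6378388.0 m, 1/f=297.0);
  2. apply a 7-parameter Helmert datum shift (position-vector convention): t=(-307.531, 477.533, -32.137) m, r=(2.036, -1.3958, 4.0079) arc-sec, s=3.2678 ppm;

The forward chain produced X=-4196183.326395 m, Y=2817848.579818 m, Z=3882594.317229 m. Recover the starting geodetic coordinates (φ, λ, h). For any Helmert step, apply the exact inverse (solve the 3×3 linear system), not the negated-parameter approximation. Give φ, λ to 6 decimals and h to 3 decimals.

start: X=-4196183.3264, Y=2817848.5798, Z=3882594.3172 m
→ Helmert⁻¹: X=-4195781.0643, Y=2817481.6924, Z=3882614.3488
→ geod (Bowring, a=6378388.000): φ=37.71927200°, λ=146.11850100°, h=2792.0780 m

φ=37.719272°, λ=146.118501°, h=2792.078 m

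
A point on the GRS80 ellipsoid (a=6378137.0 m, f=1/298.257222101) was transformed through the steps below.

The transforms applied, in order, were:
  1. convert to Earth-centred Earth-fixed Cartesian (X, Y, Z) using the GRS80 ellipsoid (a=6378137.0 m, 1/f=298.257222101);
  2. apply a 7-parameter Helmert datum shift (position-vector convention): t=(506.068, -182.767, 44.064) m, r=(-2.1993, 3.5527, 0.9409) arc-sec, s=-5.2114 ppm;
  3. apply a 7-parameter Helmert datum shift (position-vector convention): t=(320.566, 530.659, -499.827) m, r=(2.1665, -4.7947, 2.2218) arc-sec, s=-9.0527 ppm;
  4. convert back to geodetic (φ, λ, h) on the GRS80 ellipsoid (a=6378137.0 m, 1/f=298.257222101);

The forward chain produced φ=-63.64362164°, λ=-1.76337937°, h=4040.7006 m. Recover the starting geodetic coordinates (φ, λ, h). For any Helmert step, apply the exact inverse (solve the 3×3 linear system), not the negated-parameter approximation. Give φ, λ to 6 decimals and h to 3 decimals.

φ=-63.648701°, λ=-1.771789°, h=3361.177 m

start: φ=-63.643622°, λ=-1.763379°, h=4040.701 m
→ ECEF (a=6378137.000, f=1/298.257222101): X=2839682.8679, Y=-87423.8879, Z=-5695809.4457
→ Helmert⁻¹: X=2839254.6654, Y=-88045.7483, Z=-5695426.2518
→ Helmert⁻¹: X=2838861.0890, Y=-87815.6612, Z=-5695452.0372
→ geod (Bowring, a=6378137.000): φ=-63.64870100°, λ=-1.77178900°, h=3361.1770 m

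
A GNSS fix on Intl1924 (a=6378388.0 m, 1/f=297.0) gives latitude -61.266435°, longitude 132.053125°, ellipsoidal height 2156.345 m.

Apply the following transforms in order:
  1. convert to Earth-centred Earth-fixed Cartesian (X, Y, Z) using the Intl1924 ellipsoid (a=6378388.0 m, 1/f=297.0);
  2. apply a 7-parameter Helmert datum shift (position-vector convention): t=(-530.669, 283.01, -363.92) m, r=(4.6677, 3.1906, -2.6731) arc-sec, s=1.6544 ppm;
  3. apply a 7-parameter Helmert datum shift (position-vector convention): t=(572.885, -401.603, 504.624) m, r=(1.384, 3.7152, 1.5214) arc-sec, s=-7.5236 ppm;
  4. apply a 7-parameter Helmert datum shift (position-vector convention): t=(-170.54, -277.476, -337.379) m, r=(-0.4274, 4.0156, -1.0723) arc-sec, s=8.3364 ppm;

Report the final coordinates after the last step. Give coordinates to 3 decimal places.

X=-2060313.513 m, Y=2283283.773 m, Z=-5571727.123 m

start: φ=-61.266435°, λ=132.053125°, h=2156.345 m
→ ECEF (a=6378388.000, f=1/297.0): X=-2059909.7168, Y=2283500.0762, Z=-5571688.0563
→ Helmert 7p (PV): X=-2060500.3861, Y=2283939.6451, Z=-5571977.6555
→ Helmert 7p (PV): X=-2060029.2054, Y=2283543.0473, Z=-5571378.6724
→ Helmert 7p (PV): X=-2060313.5127, Y=2283283.7728, Z=-5571727.1231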